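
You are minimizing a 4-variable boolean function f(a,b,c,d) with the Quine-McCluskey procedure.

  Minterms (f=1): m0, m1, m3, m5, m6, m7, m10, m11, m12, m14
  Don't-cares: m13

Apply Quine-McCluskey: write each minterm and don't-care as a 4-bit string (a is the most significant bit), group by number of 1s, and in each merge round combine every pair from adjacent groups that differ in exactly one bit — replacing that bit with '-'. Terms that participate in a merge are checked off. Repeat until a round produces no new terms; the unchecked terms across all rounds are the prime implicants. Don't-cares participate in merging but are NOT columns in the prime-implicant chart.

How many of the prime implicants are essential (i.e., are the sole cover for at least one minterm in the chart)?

[col 0] 0000*, 0001*, 0011*, 0101*, 0110*, 0111*, 1010*, 1011*, 1100*, 1101*, 1110*
[col 1] -011, -101, -110, 0-01*, 0-11*, 00-1*, 000-, 01-1*, 011-, 1-10, 101-, 11-0, 110-
[col 2] 0--1
Prime implicants: -011, -101, -110, 0--1, 000-, 011-, 1-10, 101-, 11-0, 110-
PI chart (minterm → PIs covering it):
  0 | 000-  (sole → essential)
  1 | 0--1,000-
  3 | -011,0--1
  5 | -101,0--1
  6 | -110,011-
  7 | 0--1,011-
  10 | 1-10,101-
  11 | -011,101-
  12 | 11-0,110-
  14 | -110,1-10,11-0
Essential prime implicants: 000-

1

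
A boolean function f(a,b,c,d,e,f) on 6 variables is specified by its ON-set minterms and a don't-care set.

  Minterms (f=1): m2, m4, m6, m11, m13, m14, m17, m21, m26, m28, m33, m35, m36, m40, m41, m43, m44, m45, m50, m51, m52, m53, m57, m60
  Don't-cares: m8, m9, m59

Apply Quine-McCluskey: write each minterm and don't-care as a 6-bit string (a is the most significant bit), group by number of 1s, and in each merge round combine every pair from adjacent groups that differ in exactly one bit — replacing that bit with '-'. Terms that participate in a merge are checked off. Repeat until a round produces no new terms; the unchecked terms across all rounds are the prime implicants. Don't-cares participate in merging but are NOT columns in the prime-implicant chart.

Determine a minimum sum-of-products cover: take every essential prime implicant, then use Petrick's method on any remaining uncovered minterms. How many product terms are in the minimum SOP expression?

Round 0: 000010✓ 000100✓ 000110✓ 001000✓ 001001✓ 001011✓ 001101✓ 001110✓ 010001✓ 010101✓ 011010 011100✓ 100001✓ 100011✓ 100100✓ 101000✓ 101001✓ 101011✓ 101100✓ 101101✓ 110010✓ 110011✓ 110100✓ 110101✓ 111001✓ 111011✓ 111100✓
Round 1: -00100 -01000✓ -01001✓ -01011✓ -01101✓ -10101 -11100 00-110 000-10 0001-0 001-01✓ 0010-1✓ 00100-✓ 010-01 1-0011✓ 1-0100✓ 1-1001✓ 1-1011✓ 1-1100✓ 10-001✓ 10-011✓ 10-100✓ 1000-1✓ 101-00✓ 101-01✓ 1010-1✓ 10100-✓ 10110-✓ 11-011✓ 11-100✓ 11001- 11010- 1110-1✓
Round 2: -01-01 -010-1 -0100- 1--011 1--100 1-10-1 10-0-1 101-0-
PIs = {-00100, -01-01, -010-1, -0100-, -10101, -11100, 00-110, 000-10, 0001-0, 010-01, 011010, 1--011, 1--100, 1-10-1, 10-0-1, 101-0-, 11001-, 11010-}
Coverage chart:
  m2: 000-10 ←essential
  m4: -00100,0001-0
  m6: 00-110,000-10,0001-0
  m11: -010-1 ←essential
  m13: -01-01 ←essential
  m14: 00-110 ←essential
  m17: 010-01 ←essential
  m21: -10101,010-01
  m26: 011010 ←essential
  m28: -11100 ←essential
  m33: 10-0-1 ←essential
  m35: 1--011,10-0-1
  m36: -00100,1--100
  m40: -0100-,101-0-
  m41: -01-01,-010-1,-0100-,1-10-1,10-0-1,101-0-
  m43: -010-1,1--011,1-10-1,10-0-1
  m44: 1--100,101-0-
  m45: -01-01,101-0-
  m50: 11001- ←essential
  m51: 1--011,11001-
  m52: 1--100,11010-
  m53: -10101,11010-
  m57: 1-10-1 ←essential
  m60: -11100,1--100
Essential: -01-01, -010-1, -11100, 00-110, 000-10, 010-01, 011010, 1-10-1, 10-0-1, 11001-
Petrick residual → -00100, 101-0-, 11010-
Min cover (13 terms): b'c'de'f' + b'ce'f + b'cd'f + bcde'f' + a'b'def' + a'b'c'ef' + a'bc'e'f + a'bcd'ef' + acd'f + ab'd'f + ab'ce' + abc'd'e + abc'de'

13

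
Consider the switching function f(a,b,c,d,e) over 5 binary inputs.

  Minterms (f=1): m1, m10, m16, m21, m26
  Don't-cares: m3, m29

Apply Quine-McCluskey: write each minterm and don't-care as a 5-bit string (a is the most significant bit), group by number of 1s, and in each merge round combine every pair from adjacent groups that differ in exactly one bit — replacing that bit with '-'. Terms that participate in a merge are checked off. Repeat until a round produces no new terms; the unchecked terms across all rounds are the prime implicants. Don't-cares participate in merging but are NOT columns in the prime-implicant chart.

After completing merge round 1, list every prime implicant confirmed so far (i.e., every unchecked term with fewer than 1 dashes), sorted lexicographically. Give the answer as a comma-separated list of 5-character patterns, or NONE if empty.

[col 0] 00001*, 00011*, 01010*, 10000, 10101*, 11010*, 11101*
[col 1] -1010, 000-1, 1-101
Prime implicants: -1010, 000-1, 1-101, 10000

10000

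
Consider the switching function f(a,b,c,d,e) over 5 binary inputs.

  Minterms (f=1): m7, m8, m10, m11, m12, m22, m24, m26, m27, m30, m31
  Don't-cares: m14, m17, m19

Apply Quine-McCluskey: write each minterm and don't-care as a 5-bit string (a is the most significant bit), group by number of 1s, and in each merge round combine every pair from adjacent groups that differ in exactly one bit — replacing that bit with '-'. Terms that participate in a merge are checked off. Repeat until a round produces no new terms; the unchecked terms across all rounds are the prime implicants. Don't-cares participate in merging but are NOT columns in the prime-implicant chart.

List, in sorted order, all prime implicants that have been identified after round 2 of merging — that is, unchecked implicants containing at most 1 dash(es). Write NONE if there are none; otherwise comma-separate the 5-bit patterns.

00111, 1-011, 1-110, 100-1

size-2^0 implicants → 00111  01000(✓)  01010(✓)  01011(✓)  01100(✓)  01110(✓)  10001(✓)  10011(✓)  10110(✓)  11000(✓)  11010(✓)  11011(✓)  11110(✓)  11111(✓)
size-2^1 implicants → -1000(✓)  -1010(✓)  -1011(✓)  -1110(✓)  01-00(✓)  01-10(✓)  010-0(✓)  0101-(✓)  011-0(✓)  1-011  1-110  100-1  11-10(✓)  11-11(✓)  110-0(✓)  1101-(✓)  1111-(✓)
size-2^2 implicants → -1-10  -10-0  -101-  01--0  11-1-
Unchecked terms (primes): -1-10, -10-0, -101-, 00111, 01--0, 1-011, 1-110, 100-1, 11-1-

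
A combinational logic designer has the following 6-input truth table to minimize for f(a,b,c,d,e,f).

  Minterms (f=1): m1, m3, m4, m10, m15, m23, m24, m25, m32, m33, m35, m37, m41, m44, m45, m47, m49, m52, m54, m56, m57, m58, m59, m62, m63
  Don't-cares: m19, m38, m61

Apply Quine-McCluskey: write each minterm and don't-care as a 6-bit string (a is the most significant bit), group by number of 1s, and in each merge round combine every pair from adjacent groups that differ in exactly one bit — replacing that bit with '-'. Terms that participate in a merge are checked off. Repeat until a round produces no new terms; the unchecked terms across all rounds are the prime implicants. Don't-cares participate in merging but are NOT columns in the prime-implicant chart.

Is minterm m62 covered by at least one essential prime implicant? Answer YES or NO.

[col 0] 000001*, 000011*, 000100, 001010, 001111*, 010011*, 010111*, 011000*, 011001*, 100000*, 100001*, 100011*, 100101*, 100110*, 101001*, 101100*, 101101*, 101111*, 110001*, 110100*, 110110*, 111000*, 111001*, 111010*, 111011*, 111101*, 111110*, 111111*
[col 1] -00001*, -00011*, -01111, -11000*, -11001*, 0-0011, 0000-1*, 010-11, 01100-*, 1-0001*, 1-0110, 1-1001*, 1-1101*, 1-1111*, 10-001*, 10-101*, 100-01*, 1000-1*, 10000-, 101-01*, 1011-1*, 10110-, 11-001*, 11-110, 1101-0, 111-01*, 111-10*, 111-11*, 1110-0*, 1110-1*, 11100-*, 11101-*, 1111-1*, 11111-*
[col 2] -000-1, -1100-, 1--001, 1-1-01, 1-11-1, 10--01, 111--1, 111-1-, 1110--
Prime implicants: -000-1, -01111, -1100-, 0-0011, 000100, 001010, 010-11, 1--001, 1-0110, 1-1-01, 1-11-1, 10--01, 10000-, 10110-, 11-110, 1101-0, 111--1, 111-1-, 1110--
PI chart (minterm → PIs covering it):
  1 | -000-1  (sole → essential)
  3 | -000-1,0-0011
  4 | 000100  (sole → essential)
  10 | 001010  (sole → essential)
  15 | -01111  (sole → essential)
  23 | 010-11  (sole → essential)
  24 | -1100-  (sole → essential)
  25 | -1100-  (sole → essential)
  32 | 10000-  (sole → essential)
  33 | -000-1,1--001,10--01,10000-
  35 | -000-1  (sole → essential)
  37 | 10--01  (sole → essential)
  41 | 1--001,1-1-01,10--01
  44 | 10110-  (sole → essential)
  45 | 1-1-01,1-11-1,10--01,10110-
  47 | -01111,1-11-1
  49 | 1--001  (sole → essential)
  52 | 1101-0  (sole → essential)
  54 | 1-0110,11-110,1101-0
  56 | -1100-,1110--
  57 | -1100-,1--001,1-1-01,111--1,1110--
  58 | 111-1-,1110--
  59 | 111--1,111-1-,1110--
  62 | 11-110,111-1-
  63 | 1-11-1,111--1,111-1-
Essential prime implicants: -000-1, -01111, -1100-, 000100, 001010, 010-11, 1--001, 10--01, 10000-, 10110-, 1101-0

NO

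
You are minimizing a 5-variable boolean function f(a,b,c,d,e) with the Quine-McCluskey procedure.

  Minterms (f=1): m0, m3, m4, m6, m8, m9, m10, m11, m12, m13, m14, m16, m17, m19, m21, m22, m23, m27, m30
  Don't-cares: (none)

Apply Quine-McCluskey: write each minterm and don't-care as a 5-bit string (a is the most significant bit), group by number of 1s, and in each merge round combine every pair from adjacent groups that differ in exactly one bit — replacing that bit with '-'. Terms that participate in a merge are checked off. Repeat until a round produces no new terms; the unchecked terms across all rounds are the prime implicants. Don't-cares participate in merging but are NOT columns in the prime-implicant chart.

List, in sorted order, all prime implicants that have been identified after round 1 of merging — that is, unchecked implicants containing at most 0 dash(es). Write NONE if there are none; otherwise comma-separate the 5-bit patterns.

size-2^0 implicants → 00000(✓)  00011(✓)  00100(✓)  00110(✓)  01000(✓)  01001(✓)  01010(✓)  01011(✓)  01100(✓)  01101(✓)  01110(✓)  10000(✓)  10001(✓)  10011(✓)  10101(✓)  10110(✓)  10111(✓)  11011(✓)  11110(✓)
size-2^1 implicants → -0000  -0011(✓)  -0110(✓)  -1011(✓)  -1110(✓)  0-000(✓)  0-011(✓)  0-100(✓)  0-110(✓)  00-00(✓)  001-0(✓)  01-00(✓)  01-01(✓)  01-10(✓)  010-0(✓)  010-1(✓)  0100-(✓)  0101-(✓)  011-0(✓)  0110-(✓)  1-011(✓)  1-110(✓)  10-01(✓)  10-11(✓)  100-1(✓)  1000-  101-1(✓)  1011-
size-2^2 implicants → --011  --110  0--00  0-1-0  01--0  01-0-  010--  10--1
Unchecked terms (primes): --011, --110, -0000, 0--00, 0-1-0, 01--0, 01-0-, 010--, 10--1, 1000-, 1011-

NONE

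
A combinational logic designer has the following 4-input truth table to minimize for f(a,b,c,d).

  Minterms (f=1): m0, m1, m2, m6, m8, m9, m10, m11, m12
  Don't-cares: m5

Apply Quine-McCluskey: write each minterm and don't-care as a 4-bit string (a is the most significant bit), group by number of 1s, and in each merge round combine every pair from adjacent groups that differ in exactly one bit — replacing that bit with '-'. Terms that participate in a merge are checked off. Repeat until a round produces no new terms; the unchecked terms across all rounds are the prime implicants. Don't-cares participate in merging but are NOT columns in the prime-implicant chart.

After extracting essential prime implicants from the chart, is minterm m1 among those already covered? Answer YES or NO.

size-2^0 implicants → 0000(✓)  0001(✓)  0010(✓)  0101(✓)  0110(✓)  1000(✓)  1001(✓)  1010(✓)  1011(✓)  1100(✓)
size-2^1 implicants → -000(✓)  -001(✓)  -010(✓)  0-01  0-10  00-0(✓)  000-(✓)  1-00  10-0(✓)  10-1(✓)  100-(✓)  101-(✓)
size-2^2 implicants → -0-0  -00-  10--
Unchecked terms (primes): -0-0, -00-, 0-01, 0-10, 1-00, 10--
Minterm coverage:
  m0 ⊆ -0-0,-00-
  m1 ⊆ -00-,0-01
  m2 ⊆ -0-0,0-10
  m6 ⊆ 0-10 [E]
  m8 ⊆ -0-0,-00-,1-00,10--
  m9 ⊆ -00-,10--
  m10 ⊆ -0-0,10--
  m11 ⊆ 10-- [E]
  m12 ⊆ 1-00 [E]
E = {0-10, 1-00, 10--}

NO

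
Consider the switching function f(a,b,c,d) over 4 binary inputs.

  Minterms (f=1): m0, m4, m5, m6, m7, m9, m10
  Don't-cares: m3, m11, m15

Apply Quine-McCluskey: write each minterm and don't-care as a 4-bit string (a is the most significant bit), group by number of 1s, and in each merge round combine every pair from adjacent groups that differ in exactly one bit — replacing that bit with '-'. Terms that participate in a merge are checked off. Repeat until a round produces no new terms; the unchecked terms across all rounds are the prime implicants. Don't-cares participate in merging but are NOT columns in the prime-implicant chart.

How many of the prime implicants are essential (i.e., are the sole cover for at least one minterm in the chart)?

4

size-2^0 implicants → 0000(✓)  0011(✓)  0100(✓)  0101(✓)  0110(✓)  0111(✓)  1001(✓)  1010(✓)  1011(✓)  1111(✓)
size-2^1 implicants → -011(✓)  -111(✓)  0-00  0-11(✓)  01-0(✓)  01-1(✓)  010-(✓)  011-(✓)  1-11(✓)  10-1  101-
size-2^2 implicants → --11  01--
Unchecked terms (primes): --11, 0-00, 01--, 10-1, 101-
Minterm coverage:
  m0 ⊆ 0-00 [E]
  m4 ⊆ 0-00,01--
  m5 ⊆ 01-- [E]
  m6 ⊆ 01-- [E]
  m7 ⊆ --11,01--
  m9 ⊆ 10-1 [E]
  m10 ⊆ 101- [E]
E = {0-00, 01--, 10-1, 101-}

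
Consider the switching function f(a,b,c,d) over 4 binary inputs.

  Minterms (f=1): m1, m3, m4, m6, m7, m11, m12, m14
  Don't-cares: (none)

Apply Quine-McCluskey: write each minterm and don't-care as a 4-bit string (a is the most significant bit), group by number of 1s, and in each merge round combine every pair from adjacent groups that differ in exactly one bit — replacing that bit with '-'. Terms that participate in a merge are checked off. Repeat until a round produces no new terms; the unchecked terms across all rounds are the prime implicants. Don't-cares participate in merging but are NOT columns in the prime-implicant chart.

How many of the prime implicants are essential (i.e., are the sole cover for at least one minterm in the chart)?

Round 0: 0001✓ 0011✓ 0100✓ 0110✓ 0111✓ 1011✓ 1100✓ 1110✓
Round 1: -011 -100✓ -110✓ 0-11 00-1 01-0✓ 011- 11-0✓
Round 2: -1-0
PIs = {-011, -1-0, 0-11, 00-1, 011-}
Coverage chart:
  m1: 00-1 ←essential
  m3: -011,0-11,00-1
  m4: -1-0 ←essential
  m6: -1-0,011-
  m7: 0-11,011-
  m11: -011 ←essential
  m12: -1-0 ←essential
  m14: -1-0 ←essential
Essential: -011, -1-0, 00-1

3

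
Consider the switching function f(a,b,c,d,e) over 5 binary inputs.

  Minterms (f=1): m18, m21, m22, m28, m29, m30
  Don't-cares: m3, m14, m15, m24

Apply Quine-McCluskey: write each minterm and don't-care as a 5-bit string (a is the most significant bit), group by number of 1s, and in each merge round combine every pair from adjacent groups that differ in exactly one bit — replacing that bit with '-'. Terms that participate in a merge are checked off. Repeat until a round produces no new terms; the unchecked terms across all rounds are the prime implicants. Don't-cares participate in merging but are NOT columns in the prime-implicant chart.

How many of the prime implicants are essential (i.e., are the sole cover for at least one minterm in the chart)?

Round 0: 00011 01110✓ 01111✓ 10010✓ 10101✓ 10110✓ 11000✓ 11100✓ 11101✓ 11110✓
Round 1: -1110 0111- 1-101 1-110 10-10 11-00 111-0 1110-
PIs = {-1110, 00011, 0111-, 1-101, 1-110, 10-10, 11-00, 111-0, 1110-}
Coverage chart:
  m18: 10-10 ←essential
  m21: 1-101 ←essential
  m22: 1-110,10-10
  m28: 11-00,111-0,1110-
  m29: 1-101,1110-
  m30: -1110,1-110,111-0
Essential: 1-101, 10-10

2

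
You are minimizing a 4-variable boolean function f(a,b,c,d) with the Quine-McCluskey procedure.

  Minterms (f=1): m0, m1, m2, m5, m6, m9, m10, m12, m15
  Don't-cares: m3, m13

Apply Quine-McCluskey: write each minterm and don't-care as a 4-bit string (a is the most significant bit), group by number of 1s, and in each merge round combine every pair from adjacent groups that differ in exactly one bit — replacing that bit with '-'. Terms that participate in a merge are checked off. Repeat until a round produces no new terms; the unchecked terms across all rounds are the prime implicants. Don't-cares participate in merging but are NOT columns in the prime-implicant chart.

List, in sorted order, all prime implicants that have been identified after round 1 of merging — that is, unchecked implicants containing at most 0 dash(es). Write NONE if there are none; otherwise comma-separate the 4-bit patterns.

[col 0] 0000*, 0001*, 0010*, 0011*, 0101*, 0110*, 1001*, 1010*, 1100*, 1101*, 1111*
[col 1] -001*, -010, -101*, 0-01*, 0-10, 00-0*, 00-1*, 000-*, 001-*, 1-01*, 11-1, 110-
[col 2] --01, 00--
Prime implicants: --01, -010, 0-10, 00--, 11-1, 110-

NONE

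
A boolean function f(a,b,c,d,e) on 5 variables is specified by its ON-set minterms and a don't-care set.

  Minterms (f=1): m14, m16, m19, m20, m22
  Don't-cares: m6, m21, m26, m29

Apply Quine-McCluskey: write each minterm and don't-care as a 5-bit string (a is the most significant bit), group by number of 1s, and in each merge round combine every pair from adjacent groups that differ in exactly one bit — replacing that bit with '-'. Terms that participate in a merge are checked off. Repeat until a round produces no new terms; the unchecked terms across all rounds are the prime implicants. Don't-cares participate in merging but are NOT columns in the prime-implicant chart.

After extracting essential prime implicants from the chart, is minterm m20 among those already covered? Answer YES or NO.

YES

[col 0] 00110*, 01110*, 10000*, 10011, 10100*, 10101*, 10110*, 11010, 11101*
[col 1] -0110, 0-110, 1-101, 10-00, 101-0, 1010-
Prime implicants: -0110, 0-110, 1-101, 10-00, 10011, 101-0, 1010-, 11010
PI chart (minterm → PIs covering it):
  14 | 0-110  (sole → essential)
  16 | 10-00  (sole → essential)
  19 | 10011  (sole → essential)
  20 | 10-00,101-0,1010-
  22 | -0110,101-0
Essential prime implicants: 0-110, 10-00, 10011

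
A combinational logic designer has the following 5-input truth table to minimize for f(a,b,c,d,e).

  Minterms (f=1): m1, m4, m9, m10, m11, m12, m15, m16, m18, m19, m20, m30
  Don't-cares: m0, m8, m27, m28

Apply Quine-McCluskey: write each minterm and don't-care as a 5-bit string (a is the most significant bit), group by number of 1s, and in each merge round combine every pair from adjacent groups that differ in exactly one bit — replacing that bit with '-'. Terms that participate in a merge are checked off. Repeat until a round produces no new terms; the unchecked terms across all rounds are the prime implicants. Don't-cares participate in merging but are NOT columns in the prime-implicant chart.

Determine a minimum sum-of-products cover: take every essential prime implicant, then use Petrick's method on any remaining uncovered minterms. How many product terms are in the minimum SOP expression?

7

Round 0: 00000✓ 00001✓ 00100✓ 01000✓ 01001✓ 01010✓ 01011✓ 01100✓ 01111✓ 10000✓ 10010✓ 10011✓ 10100✓ 11011✓ 11100✓ 11110✓
Round 1: -0000✓ -0100✓ -1011 -1100✓ 0-000✓ 0-001✓ 0-100✓ 00-00✓ 0000-✓ 01-00✓ 01-11 010-0✓ 010-1✓ 0100-✓ 0101-✓ 1-011 1-100✓ 10-00✓ 100-0 1001- 111-0
Round 2: --100 -0-00 0--00 0-00- 010--
PIs = {--100, -0-00, -1011, 0--00, 0-00-, 01-11, 010--, 1-011, 100-0, 1001-, 111-0}
Coverage chart:
  m1: 0-00- ←essential
  m4: --100,-0-00,0--00
  m9: 0-00-,010--
  m10: 010-- ←essential
  m11: -1011,01-11,010--
  m12: --100,0--00
  m15: 01-11 ←essential
  m16: -0-00,100-0
  m18: 100-0,1001-
  m19: 1-011,1001-
  m20: --100,-0-00
  m30: 111-0 ←essential
Essential: 0-00-, 01-11, 010--, 111-0
Petrick residual → --100, -0-00, 1001-
Min cover (7 terms): cd'e' + b'd'e' + a'c'd' + a'bde + a'bc' + ab'c'd + abce'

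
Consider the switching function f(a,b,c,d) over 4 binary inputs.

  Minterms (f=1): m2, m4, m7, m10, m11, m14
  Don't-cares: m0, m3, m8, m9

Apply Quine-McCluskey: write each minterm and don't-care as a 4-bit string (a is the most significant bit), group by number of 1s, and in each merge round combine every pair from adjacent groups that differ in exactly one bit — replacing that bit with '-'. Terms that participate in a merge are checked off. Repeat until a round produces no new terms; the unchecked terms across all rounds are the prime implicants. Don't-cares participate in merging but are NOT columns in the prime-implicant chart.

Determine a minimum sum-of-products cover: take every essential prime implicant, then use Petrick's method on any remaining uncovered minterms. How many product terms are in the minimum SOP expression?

4

Round 0: 0000✓ 0010✓ 0011✓ 0100✓ 0111✓ 1000✓ 1001✓ 1010✓ 1011✓ 1110✓
Round 1: -000✓ -010✓ -011✓ 0-00 0-11 00-0✓ 001-✓ 1-10 10-0✓ 10-1✓ 100-✓ 101-✓
Round 2: -0-0 -01- 10--
PIs = {-0-0, -01-, 0-00, 0-11, 1-10, 10--}
Coverage chart:
  m2: -0-0,-01-
  m4: 0-00 ←essential
  m7: 0-11 ←essential
  m10: -0-0,-01-,1-10,10--
  m11: -01-,10--
  m14: 1-10 ←essential
Essential: 0-00, 0-11, 1-10
Petrick residual → -01-
Min cover (4 terms): b'c + a'c'd' + a'cd + acd'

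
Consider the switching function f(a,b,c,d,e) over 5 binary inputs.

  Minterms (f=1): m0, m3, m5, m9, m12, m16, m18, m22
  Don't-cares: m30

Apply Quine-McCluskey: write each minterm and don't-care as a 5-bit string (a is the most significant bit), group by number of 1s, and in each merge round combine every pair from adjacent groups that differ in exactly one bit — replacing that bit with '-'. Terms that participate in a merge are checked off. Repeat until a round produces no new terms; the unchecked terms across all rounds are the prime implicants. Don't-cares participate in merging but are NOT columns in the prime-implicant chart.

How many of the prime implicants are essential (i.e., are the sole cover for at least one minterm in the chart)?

5

size-2^0 implicants → 00000(✓)  00011  00101  01001  01100  10000(✓)  10010(✓)  10110(✓)  11110(✓)
size-2^1 implicants → -0000  1-110  10-10  100-0
Unchecked terms (primes): -0000, 00011, 00101, 01001, 01100, 1-110, 10-10, 100-0
Minterm coverage:
  m0 ⊆ -0000 [E]
  m3 ⊆ 00011 [E]
  m5 ⊆ 00101 [E]
  m9 ⊆ 01001 [E]
  m12 ⊆ 01100 [E]
  m16 ⊆ -0000,100-0
  m18 ⊆ 10-10,100-0
  m22 ⊆ 1-110,10-10
E = {-0000, 00011, 00101, 01001, 01100}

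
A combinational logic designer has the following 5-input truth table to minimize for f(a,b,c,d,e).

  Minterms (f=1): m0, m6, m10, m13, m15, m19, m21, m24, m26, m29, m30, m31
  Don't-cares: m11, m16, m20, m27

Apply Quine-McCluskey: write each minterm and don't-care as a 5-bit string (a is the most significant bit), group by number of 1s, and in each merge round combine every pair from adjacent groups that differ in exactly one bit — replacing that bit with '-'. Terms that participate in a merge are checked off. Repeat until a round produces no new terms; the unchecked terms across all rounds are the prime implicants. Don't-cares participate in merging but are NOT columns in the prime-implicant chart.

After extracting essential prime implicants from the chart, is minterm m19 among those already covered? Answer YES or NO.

YES

size-2^0 implicants → 00000(✓)  00110  01010(✓)  01011(✓)  01101(✓)  01111(✓)  10000(✓)  10011(✓)  10100(✓)  10101(✓)  11000(✓)  11010(✓)  11011(✓)  11101(✓)  11110(✓)  11111(✓)
size-2^1 implicants → -0000  -1010(✓)  -1011(✓)  -1101(✓)  -1111(✓)  01-11(✓)  0101-(✓)  011-1(✓)  1-000  1-011  1-101  10-00  1010-  11-10(✓)  11-11(✓)  110-0  1101-(✓)  111-1(✓)  1111-(✓)
size-2^2 implicants → -1-11  -101-  -11-1  11-1-
Unchecked terms (primes): -0000, -1-11, -101-, -11-1, 00110, 1-000, 1-011, 1-101, 10-00, 1010-, 11-1-, 110-0
Minterm coverage:
  m0 ⊆ -0000 [E]
  m6 ⊆ 00110 [E]
  m10 ⊆ -101- [E]
  m13 ⊆ -11-1 [E]
  m15 ⊆ -1-11,-11-1
  m19 ⊆ 1-011 [E]
  m21 ⊆ 1-101,1010-
  m24 ⊆ 1-000,110-0
  m26 ⊆ -101-,11-1-,110-0
  m29 ⊆ -11-1,1-101
  m30 ⊆ 11-1- [E]
  m31 ⊆ -1-11,-11-1,11-1-
E = {-0000, -101-, -11-1, 00110, 1-011, 11-1-}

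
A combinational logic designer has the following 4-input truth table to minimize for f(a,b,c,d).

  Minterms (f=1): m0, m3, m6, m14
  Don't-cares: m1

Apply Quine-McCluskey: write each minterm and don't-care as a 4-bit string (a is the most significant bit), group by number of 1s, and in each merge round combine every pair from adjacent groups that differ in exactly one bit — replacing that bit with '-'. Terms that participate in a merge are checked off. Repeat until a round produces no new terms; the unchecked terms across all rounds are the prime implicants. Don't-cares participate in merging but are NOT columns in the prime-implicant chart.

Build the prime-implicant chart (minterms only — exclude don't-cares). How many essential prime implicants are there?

[col 0] 0000*, 0001*, 0011*, 0110*, 1110*
[col 1] -110, 00-1, 000-
Prime implicants: -110, 00-1, 000-
PI chart (minterm → PIs covering it):
  0 | 000-  (sole → essential)
  3 | 00-1  (sole → essential)
  6 | -110  (sole → essential)
  14 | -110  (sole → essential)
Essential prime implicants: -110, 00-1, 000-

3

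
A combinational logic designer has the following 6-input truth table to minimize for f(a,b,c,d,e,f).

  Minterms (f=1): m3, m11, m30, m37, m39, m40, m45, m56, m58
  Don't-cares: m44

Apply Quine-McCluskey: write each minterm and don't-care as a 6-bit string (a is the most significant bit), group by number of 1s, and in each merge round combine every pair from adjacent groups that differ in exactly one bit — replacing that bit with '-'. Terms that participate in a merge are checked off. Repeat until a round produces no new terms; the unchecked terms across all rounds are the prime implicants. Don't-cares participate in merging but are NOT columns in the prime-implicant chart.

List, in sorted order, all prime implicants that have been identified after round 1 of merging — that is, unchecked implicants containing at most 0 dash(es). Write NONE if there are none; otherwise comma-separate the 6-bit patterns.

size-2^0 implicants → 000011(✓)  001011(✓)  011110  100101(✓)  100111(✓)  101000(✓)  101100(✓)  101101(✓)  111000(✓)  111010(✓)
size-2^1 implicants → 00-011  1-1000  10-101  1001-1  101-00  10110-  1110-0
Unchecked terms (primes): 00-011, 011110, 1-1000, 10-101, 1001-1, 101-00, 10110-, 1110-0

011110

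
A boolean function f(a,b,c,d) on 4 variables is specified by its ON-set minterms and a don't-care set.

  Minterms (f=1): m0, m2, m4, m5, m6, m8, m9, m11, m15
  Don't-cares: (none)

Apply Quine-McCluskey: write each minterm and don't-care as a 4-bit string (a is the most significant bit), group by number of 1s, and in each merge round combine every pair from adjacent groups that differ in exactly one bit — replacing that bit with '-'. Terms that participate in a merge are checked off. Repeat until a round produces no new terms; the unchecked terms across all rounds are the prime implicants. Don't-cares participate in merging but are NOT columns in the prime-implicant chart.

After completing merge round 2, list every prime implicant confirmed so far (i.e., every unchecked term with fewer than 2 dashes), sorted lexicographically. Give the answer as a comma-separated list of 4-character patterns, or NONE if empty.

Round 0: 0000✓ 0010✓ 0100✓ 0101✓ 0110✓ 1000✓ 1001✓ 1011✓ 1111✓
Round 1: -000 0-00✓ 0-10✓ 00-0✓ 01-0✓ 010- 1-11 10-1 100-
Round 2: 0--0
PIs = {-000, 0--0, 010-, 1-11, 10-1, 100-}

-000, 010-, 1-11, 10-1, 100-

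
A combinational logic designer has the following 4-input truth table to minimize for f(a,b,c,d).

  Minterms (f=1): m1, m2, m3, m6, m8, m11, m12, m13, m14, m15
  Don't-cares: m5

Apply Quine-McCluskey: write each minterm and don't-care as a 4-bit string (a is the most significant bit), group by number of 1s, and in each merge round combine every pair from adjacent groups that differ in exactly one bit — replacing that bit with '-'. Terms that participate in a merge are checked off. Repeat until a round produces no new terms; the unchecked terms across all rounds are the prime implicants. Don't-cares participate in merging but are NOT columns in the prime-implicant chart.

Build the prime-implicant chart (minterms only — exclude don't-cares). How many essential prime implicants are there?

[col 0] 0001*, 0010*, 0011*, 0101*, 0110*, 1000*, 1011*, 1100*, 1101*, 1110*, 1111*
[col 1] -011, -101, -110, 0-01, 0-10, 00-1, 001-, 1-00, 1-11, 11-0*, 11-1*, 110-*, 111-*
[col 2] 11--
Prime implicants: -011, -101, -110, 0-01, 0-10, 00-1, 001-, 1-00, 1-11, 11--
PI chart (minterm → PIs covering it):
  1 | 0-01,00-1
  2 | 0-10,001-
  3 | -011,00-1,001-
  6 | -110,0-10
  8 | 1-00  (sole → essential)
  11 | -011,1-11
  12 | 1-00,11--
  13 | -101,11--
  14 | -110,11--
  15 | 1-11,11--
Essential prime implicants: 1-00

1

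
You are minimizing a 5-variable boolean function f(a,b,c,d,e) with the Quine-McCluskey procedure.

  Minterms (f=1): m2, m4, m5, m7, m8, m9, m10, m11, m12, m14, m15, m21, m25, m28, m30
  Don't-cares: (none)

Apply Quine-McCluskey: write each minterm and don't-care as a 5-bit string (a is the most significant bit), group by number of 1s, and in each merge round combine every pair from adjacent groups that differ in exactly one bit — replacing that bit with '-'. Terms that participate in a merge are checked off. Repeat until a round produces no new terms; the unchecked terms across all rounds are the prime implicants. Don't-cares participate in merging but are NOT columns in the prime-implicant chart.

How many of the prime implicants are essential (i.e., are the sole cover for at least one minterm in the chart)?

4

[col 0] 00010*, 00100*, 00101*, 00111*, 01000*, 01001*, 01010*, 01011*, 01100*, 01110*, 01111*, 10101*, 11001*, 11100*, 11110*
[col 1] -0101, -1001, -1100*, -1110*, 0-010, 0-100, 0-111, 001-1, 0010-, 01-00*, 01-10*, 01-11*, 010-0*, 010-1*, 0100-*, 0101-*, 011-0*, 0111-*, 111-0*
[col 2] -11-0, 01--0, 01-1-, 010--
Prime implicants: -0101, -1001, -11-0, 0-010, 0-100, 0-111, 001-1, 0010-, 01--0, 01-1-, 010--
PI chart (minterm → PIs covering it):
  2 | 0-010  (sole → essential)
  4 | 0-100,0010-
  5 | -0101,001-1,0010-
  7 | 0-111,001-1
  8 | 01--0,010--
  9 | -1001,010--
  10 | 0-010,01--0,01-1-,010--
  11 | 01-1-,010--
  12 | -11-0,0-100,01--0
  14 | -11-0,01--0,01-1-
  15 | 0-111,01-1-
  21 | -0101  (sole → essential)
  25 | -1001  (sole → essential)
  28 | -11-0  (sole → essential)
  30 | -11-0  (sole → essential)
Essential prime implicants: -0101, -1001, -11-0, 0-010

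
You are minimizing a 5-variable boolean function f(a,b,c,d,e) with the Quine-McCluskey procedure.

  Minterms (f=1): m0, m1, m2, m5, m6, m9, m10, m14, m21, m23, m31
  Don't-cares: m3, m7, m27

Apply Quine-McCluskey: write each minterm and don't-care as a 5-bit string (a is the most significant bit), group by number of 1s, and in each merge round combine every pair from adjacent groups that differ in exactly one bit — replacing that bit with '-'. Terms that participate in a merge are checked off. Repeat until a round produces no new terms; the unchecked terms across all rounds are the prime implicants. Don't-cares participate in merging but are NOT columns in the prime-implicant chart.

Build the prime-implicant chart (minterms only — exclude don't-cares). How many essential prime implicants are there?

[col 0] 00000*, 00001*, 00010*, 00011*, 00101*, 00110*, 00111*, 01001*, 01010*, 01110*, 10101*, 10111*, 11011*, 11111*
[col 1] -0101*, -0111*, 0-001, 0-010*, 0-110*, 00-01*, 00-10*, 00-11*, 000-0*, 000-1*, 0000-*, 0001-*, 001-1*, 0011-*, 01-10*, 1-111, 101-1*, 11-11
[col 2] -01-1, 0--10, 00--1, 00-1-, 000--
Prime implicants: -01-1, 0--10, 0-001, 00--1, 00-1-, 000--, 1-111, 11-11
PI chart (minterm → PIs covering it):
  0 | 000--  (sole → essential)
  1 | 0-001,00--1,000--
  2 | 0--10,00-1-,000--
  5 | -01-1,00--1
  6 | 0--10,00-1-
  9 | 0-001  (sole → essential)
  10 | 0--10  (sole → essential)
  14 | 0--10  (sole → essential)
  21 | -01-1  (sole → essential)
  23 | -01-1,1-111
  31 | 1-111,11-11
Essential prime implicants: -01-1, 0--10, 0-001, 000--

4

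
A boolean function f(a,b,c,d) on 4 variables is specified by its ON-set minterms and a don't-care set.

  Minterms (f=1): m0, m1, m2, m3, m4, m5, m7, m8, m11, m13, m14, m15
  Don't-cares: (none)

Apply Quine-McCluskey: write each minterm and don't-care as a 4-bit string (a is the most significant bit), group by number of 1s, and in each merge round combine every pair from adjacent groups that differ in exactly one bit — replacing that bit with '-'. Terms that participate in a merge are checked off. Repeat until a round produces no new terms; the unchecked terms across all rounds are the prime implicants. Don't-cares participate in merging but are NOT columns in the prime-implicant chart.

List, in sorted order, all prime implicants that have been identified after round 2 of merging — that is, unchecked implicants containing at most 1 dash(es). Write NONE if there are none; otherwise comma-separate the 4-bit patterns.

-000, 111-

[col 0] 0000*, 0001*, 0010*, 0011*, 0100*, 0101*, 0111*, 1000*, 1011*, 1101*, 1110*, 1111*
[col 1] -000, -011*, -101*, -111*, 0-00*, 0-01*, 0-11*, 00-0*, 00-1*, 000-*, 001-*, 01-1*, 010-*, 1-11*, 11-1*, 111-
[col 2] --11, -1-1, 0--1, 0-0-, 00--
Prime implicants: --11, -000, -1-1, 0--1, 0-0-, 00--, 111-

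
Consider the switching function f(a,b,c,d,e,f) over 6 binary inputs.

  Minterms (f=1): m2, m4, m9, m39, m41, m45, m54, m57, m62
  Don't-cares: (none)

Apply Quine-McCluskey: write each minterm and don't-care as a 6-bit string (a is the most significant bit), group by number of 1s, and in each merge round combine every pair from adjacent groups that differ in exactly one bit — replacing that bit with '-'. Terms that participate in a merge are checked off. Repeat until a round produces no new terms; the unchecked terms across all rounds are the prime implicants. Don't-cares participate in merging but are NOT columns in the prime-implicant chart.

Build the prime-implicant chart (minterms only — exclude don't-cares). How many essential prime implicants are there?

Round 0: 000010 000100 001001✓ 100111 101001✓ 101101✓ 110110✓ 111001✓ 111110✓
Round 1: -01001 1-1001 101-01 11-110
PIs = {-01001, 000010, 000100, 1-1001, 100111, 101-01, 11-110}
Coverage chart:
  m2: 000010 ←essential
  m4: 000100 ←essential
  m9: -01001 ←essential
  m39: 100111 ←essential
  m41: -01001,1-1001,101-01
  m45: 101-01 ←essential
  m54: 11-110 ←essential
  m57: 1-1001 ←essential
  m62: 11-110 ←essential
Essential: -01001, 000010, 000100, 1-1001, 100111, 101-01, 11-110

7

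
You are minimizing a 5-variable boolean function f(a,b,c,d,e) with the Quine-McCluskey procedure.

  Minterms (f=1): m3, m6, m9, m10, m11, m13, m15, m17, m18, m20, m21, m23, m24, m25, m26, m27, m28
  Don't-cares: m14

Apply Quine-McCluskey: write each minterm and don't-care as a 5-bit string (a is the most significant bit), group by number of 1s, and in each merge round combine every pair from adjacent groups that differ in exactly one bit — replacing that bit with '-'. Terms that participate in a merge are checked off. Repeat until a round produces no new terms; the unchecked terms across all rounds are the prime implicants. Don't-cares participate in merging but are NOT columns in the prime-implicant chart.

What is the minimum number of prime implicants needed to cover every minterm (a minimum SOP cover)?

Round 0: 00011✓ 00110✓ 01001✓ 01010✓ 01011✓ 01101✓ 01110✓ 01111✓ 10001✓ 10010✓ 10100✓ 10101✓ 10111✓ 11000✓ 11001✓ 11010✓ 11011✓ 11100✓
Round 1: -1001✓ -1010✓ -1011✓ 0-011 0-110 01-01✓ 01-10✓ 01-11✓ 010-1✓ 0101-✓ 011-1✓ 0111-✓ 1-001 1-010 1-100 10-01 101-1 1010- 11-00 110-0✓ 110-1✓ 1100-✓ 1101-✓
Round 2: -10-1 -101- 01--1 01-1- 110--
PIs = {-10-1, -101-, 0-011, 0-110, 01--1, 01-1-, 1-001, 1-010, 1-100, 10-01, 101-1, 1010-, 11-00, 110--}
Coverage chart:
  m3: 0-011 ←essential
  m6: 0-110 ←essential
  m9: -10-1,01--1
  m10: -101-,01-1-
  m11: -10-1,-101-,0-011,01--1,01-1-
  m13: 01--1 ←essential
  m15: 01--1,01-1-
  m17: 1-001,10-01
  m18: 1-010 ←essential
  m20: 1-100,1010-
  m21: 10-01,101-1,1010-
  m23: 101-1 ←essential
  m24: 11-00,110--
  m25: -10-1,1-001,110--
  m26: -101-,1-010,110--
  m27: -10-1,-101-,110--
  m28: 1-100,11-00
Essential: 0-011, 0-110, 01--1, 1-010, 101-1
Petrick residual → -101-, 1-001, 1-100, 11-00
Min cover (9 terms): bc'd + a'c'de + a'cde' + a'be + ac'd'e + ac'de' + acd'e' + ab'ce + abd'e'

9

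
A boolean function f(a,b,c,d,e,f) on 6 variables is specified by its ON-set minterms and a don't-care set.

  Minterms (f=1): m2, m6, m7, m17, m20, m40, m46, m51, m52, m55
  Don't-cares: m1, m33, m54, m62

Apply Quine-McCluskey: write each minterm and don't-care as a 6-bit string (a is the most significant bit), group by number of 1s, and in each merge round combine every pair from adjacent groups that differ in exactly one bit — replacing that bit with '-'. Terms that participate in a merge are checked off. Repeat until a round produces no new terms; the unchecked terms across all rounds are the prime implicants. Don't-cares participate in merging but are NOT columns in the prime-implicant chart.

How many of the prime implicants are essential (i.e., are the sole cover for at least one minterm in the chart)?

[col 0] 000001*, 000010*, 000110*, 000111*, 010001*, 010100*, 100001*, 101000, 101110*, 110011*, 110100*, 110110*, 110111*, 111110*
[col 1] -00001, -10100, 0-0001, 000-10, 00011-, 1-1110, 11-110, 110-11, 1101-0, 11011-
Prime implicants: -00001, -10100, 0-0001, 000-10, 00011-, 1-1110, 101000, 11-110, 110-11, 1101-0, 11011-
PI chart (minterm → PIs covering it):
  2 | 000-10  (sole → essential)
  6 | 000-10,00011-
  7 | 00011-  (sole → essential)
  17 | 0-0001  (sole → essential)
  20 | -10100  (sole → essential)
  40 | 101000  (sole → essential)
  46 | 1-1110  (sole → essential)
  51 | 110-11  (sole → essential)
  52 | -10100,1101-0
  55 | 110-11,11011-
Essential prime implicants: -10100, 0-0001, 000-10, 00011-, 1-1110, 101000, 110-11

7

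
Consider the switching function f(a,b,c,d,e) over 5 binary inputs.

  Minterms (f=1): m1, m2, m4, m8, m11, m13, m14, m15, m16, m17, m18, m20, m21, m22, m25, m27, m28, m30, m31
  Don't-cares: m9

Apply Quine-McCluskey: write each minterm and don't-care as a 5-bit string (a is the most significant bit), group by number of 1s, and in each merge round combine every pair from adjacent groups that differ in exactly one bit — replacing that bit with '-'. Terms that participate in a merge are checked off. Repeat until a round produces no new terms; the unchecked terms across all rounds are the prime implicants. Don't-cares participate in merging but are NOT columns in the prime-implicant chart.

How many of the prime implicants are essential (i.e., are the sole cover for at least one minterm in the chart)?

8

Round 0: 00001✓ 00010✓ 00100✓ 01000✓ 01001✓ 01011✓ 01101✓ 01110✓ 01111✓ 10000✓ 10001✓ 10010✓ 10100✓ 10101✓ 10110✓ 11001✓ 11011✓ 11100✓ 11110✓ 11111✓
Round 1: -0001✓ -0010 -0100 -1001✓ -1011✓ -1110✓ -1111✓ 0-001✓ 01-01✓ 01-11✓ 010-1✓ 0100- 011-1✓ 0111-✓ 1-001✓ 1-100✓ 1-110✓ 10-00✓ 10-01✓ 10-10✓ 100-0✓ 1000-✓ 101-0✓ 1010-✓ 11-11✓ 110-1✓ 111-0✓ 1111-✓
Round 2: --001 -1-11 -10-1 -111- 01--1 1-1-0 10--0 10-0-
PIs = {--001, -0010, -0100, -1-11, -10-1, -111-, 01--1, 0100-, 1-1-0, 10--0, 10-0-}
Coverage chart:
  m1: --001 ←essential
  m2: -0010 ←essential
  m4: -0100 ←essential
  m8: 0100- ←essential
  m11: -1-11,-10-1,01--1
  m13: 01--1 ←essential
  m14: -111- ←essential
  m15: -1-11,-111-,01--1
  m16: 10--0,10-0-
  m17: --001,10-0-
  m18: -0010,10--0
  m20: -0100,1-1-0,10--0,10-0-
  m21: 10-0- ←essential
  m22: 1-1-0,10--0
  m25: --001,-10-1
  m27: -1-11,-10-1
  m28: 1-1-0 ←essential
  m30: -111-,1-1-0
  m31: -1-11,-111-
Essential: --001, -0010, -0100, -111-, 01--1, 0100-, 1-1-0, 10-0-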